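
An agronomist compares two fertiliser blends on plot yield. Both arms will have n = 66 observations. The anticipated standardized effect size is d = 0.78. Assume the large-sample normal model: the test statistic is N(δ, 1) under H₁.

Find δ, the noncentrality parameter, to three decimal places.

δ ≈ 4.481

The noncentrality parameter scales effect size by the design's sample-size factor: δ = d·√(n/2) = 0.78 × √(66/2) = 4.4808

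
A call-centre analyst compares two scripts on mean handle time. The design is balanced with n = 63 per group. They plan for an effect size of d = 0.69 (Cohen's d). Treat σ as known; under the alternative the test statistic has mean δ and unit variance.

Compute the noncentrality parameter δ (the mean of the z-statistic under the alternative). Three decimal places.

δ = d·√(n/2) = 0.69 × √(63/2) = 3.8726

δ ≈ 3.873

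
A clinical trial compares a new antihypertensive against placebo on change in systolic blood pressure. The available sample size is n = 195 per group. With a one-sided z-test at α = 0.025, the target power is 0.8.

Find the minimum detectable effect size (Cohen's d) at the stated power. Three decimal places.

Required noncentrality: δ = z_{0.025} + z_{0.20} = 1.960 + 0.842 = 2.802.
δ = d·√(n/2) ⇒ d = δ/√(n/2) = 2.802/√(195/2) = 0.2837.

d ≈ 0.284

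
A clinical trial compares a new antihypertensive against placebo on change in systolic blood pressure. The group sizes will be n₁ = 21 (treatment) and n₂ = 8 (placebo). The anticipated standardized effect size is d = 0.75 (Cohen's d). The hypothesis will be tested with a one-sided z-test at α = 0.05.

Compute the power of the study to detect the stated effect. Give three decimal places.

Power ≈ 0.564

Noncentrality parameter: δ = d / √(1/n₁ + 1/n₂) = 0.75 / √(1/21 + 1/8) = 1.8052
Critical value for a one-sided test at α = 0.05: z_α = 1.645.
Power = P(Z > 1.645 − δ) = Φ(0.160) = 0.5637.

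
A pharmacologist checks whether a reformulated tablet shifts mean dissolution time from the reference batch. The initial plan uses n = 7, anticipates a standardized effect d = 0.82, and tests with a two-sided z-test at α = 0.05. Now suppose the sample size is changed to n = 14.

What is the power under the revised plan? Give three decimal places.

Power ≈ 0.866

With n = 14: δ = d·√n = 0.82 × √14 = 3.0682. Critical value z_{0.025} = 1.960.
Revised power = Φ(δ − 1.960) + Φ(−δ − 1.960) = Φ(1.108) + Φ(-5.028) = 0.8661 + 0.0000 = 0.8661.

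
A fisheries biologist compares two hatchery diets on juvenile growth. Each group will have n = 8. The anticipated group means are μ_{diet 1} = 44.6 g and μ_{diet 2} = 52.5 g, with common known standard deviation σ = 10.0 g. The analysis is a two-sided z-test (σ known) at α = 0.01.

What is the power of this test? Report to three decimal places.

Standardized effect: d = |μ_{diet 1} − μ_{diet 2}| / σ = |44.6 − 52.5| / 10.0 = 0.7900
Noncentrality parameter: δ = d·√(n/2) = 0.7900 × √(8/2) = 1.5800
Critical value for a two-sided test at α = 0.01: z_{α/2} = 2.576.
Power = Φ(δ − 2.576) + Φ(−δ − 2.576) = Φ(-0.996) + Φ(-4.156) = 0.1597 + 0.0000 = 0.1597.

Power ≈ 0.160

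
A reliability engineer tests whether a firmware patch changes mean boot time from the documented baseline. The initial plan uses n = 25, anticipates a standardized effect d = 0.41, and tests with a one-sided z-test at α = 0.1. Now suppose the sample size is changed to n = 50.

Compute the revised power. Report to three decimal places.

Power ≈ 0.947

With n = 50: δ = d·√n = 0.41 × √50 = 2.8991. Critical value z_{0.1} = 1.282.
Revised power = Φ(δ − 1.282) = Φ(1.618) = 0.9471.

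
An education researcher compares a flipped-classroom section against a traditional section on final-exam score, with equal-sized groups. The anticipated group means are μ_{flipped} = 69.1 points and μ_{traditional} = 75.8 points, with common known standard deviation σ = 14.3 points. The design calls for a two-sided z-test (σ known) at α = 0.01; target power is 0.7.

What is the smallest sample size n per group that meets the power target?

Standardized effect: d = |μ_{flipped} − μ_{traditional}| / σ = |69.1 − 75.8| / 14.3 = 0.4685
For power 0.7 need Φ(δ − z_{0.005}) = 0.7, so δ = z_{0.005} + z_{0.30} = 2.576 + 0.524 = 3.100.
(The Φ(−δ − z_{α/2}) term is vanishingly small for δ > 0 and is dropped in the standard sample-size formula.)
δ = d·√(n/2) ⇒ n = 2(δ/d)² = 2 × (3.100 / 0.4685)² = 87.57.
Round up to the next whole unit.

n = 88 per group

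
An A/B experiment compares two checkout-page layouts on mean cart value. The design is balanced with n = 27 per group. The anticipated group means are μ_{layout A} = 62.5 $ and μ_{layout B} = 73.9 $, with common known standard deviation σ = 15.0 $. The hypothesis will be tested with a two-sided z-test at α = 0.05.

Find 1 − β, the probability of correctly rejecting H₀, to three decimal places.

Power ≈ 0.797

Standardized effect: d = |μ_{layout A} − μ_{layout B}| / σ = |62.5 − 73.9| / 15.0 = 0.7600
Noncentrality parameter: δ = d·√(n/2) = 0.7600 × √(27/2) = 2.7924
Two-sided α = 0.05 → critical value z_{0.025} = 1.960.
Power = Φ(δ − 1.960) + Φ(−δ − 1.960) = Φ(0.832) + Φ(-4.752) = 0.7974 + 0.0000 = 0.7974.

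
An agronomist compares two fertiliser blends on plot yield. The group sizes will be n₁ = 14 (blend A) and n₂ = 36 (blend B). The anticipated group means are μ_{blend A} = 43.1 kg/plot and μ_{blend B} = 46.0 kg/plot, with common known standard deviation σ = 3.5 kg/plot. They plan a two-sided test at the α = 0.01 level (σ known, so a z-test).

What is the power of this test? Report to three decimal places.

Standardized effect: d = |μ_{blend A} − μ_{blend B}| / σ = |43.1 − 46.0| / 3.5 = 0.8286
Noncentrality parameter: δ = d / √(1/n₁ + 1/n₂) = 0.8286 / √(1/14 + 1/36) = 2.6306
Critical value for a two-sided test at α = 0.01: z_{α/2} = 2.576.
Power = Φ(δ − 2.576) + Φ(−δ − 2.576) = Φ(0.055) + Φ(-5.206) = 0.5219 + 0.0000 = 0.5219.

Power ≈ 0.522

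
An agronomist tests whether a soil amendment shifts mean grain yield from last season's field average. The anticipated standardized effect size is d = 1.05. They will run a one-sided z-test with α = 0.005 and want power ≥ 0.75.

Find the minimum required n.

Set Φ(δ − 2.576) = 0.75; then δ − 2.576 = Φ⁻¹(0.75) = 0.674, giving δ = 3.250.
δ = d·√n ⇒ n = (δ/d)² = (3.250 / 1.05)² = 9.58.
Rounding up, n = 10.

n = 10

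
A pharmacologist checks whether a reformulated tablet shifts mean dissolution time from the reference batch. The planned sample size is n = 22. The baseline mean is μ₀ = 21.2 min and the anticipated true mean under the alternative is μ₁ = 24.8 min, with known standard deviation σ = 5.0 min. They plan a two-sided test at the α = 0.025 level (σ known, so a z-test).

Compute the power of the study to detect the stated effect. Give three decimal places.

Power ≈ 0.872

Standardized effect: d = |μ₁ − μ₀| / σ = |24.8 − 21.2| / 5.0 = 0.7200
Noncentrality parameter: δ = d·√n = 0.7200 × √22 = 3.3771
Two-sided α = 0.025 → critical value z_{0.0125} = 2.241.
Power = Φ(δ − 2.241) + Φ(−δ − 2.241) = Φ(1.136) + Φ(-5.619) = 0.8720 + 0.0000 = 0.8720.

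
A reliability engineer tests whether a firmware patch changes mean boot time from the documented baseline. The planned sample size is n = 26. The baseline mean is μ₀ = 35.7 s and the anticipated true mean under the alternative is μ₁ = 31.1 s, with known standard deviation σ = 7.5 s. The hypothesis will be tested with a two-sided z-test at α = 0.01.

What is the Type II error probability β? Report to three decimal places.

Standardized effect: d = |μ₁ − μ₀| / σ = |31.1 − 35.7| / 7.5 = 0.6133
Noncentrality parameter: δ = d·√n = 0.6133 × √26 = 3.1274
Critical value for a two-sided test at α = 0.01: z_{α/2} = 2.576.
Power = Φ(δ − 2.576) + Φ(−δ − 2.576) = Φ(0.552) + Φ(-5.703) = 0.7094 + 0.0000 = 0.7094.
Type II error: β = 1 − power = 1 − 0.7094 = 0.2906.

β ≈ 0.291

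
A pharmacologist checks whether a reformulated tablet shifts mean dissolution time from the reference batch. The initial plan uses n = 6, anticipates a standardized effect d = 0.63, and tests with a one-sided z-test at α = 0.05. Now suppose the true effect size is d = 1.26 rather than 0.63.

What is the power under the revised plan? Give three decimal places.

Power ≈ 0.925

With d = 1.26: δ = d·√n = 1.26 × √6 = 3.0864. Critical value z_{0.05} = 1.645.
Revised power = Φ(δ − 1.645) = Φ(1.442) = 0.9253.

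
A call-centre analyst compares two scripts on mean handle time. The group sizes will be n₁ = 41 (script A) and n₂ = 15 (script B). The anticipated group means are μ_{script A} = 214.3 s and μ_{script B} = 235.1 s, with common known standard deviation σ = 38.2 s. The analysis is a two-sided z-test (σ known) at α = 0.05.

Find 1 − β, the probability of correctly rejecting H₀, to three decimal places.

Standardized effect: d = |μ_{script A} − μ_{script B}| / σ = |214.3 − 235.1| / 38.2 = 0.5445
Noncentrality parameter: δ = d / √(1/n₁ + 1/n₂) = 0.5445 / √(1/41 + 1/15) = 1.8044
Critical value for a two-sided test at α = 0.05: z_{α/2} = 1.960.
Power = Φ(δ − 1.960) + Φ(−δ − 1.960) = Φ(-0.156) + Φ(-3.764) = 0.4382 + 0.0001 = 0.4383.

Power ≈ 0.438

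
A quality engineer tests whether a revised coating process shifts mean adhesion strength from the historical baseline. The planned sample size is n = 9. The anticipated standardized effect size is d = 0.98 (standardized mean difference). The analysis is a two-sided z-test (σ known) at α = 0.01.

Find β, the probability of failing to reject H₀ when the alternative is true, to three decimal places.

Noncentrality parameter: δ = d·√n = 0.98 × √9 = 2.9400
Critical value for a two-sided test at α = 0.01: z_{α/2} = 2.576.
Power = Φ(δ − 2.576) + Φ(−δ − 2.576) = Φ(0.364) + Φ(-5.516) = 0.6421 + 0.0000 = 0.6421.
Type II error: β = 1 − power = 1 − 0.6421 = 0.3579.

β ≈ 0.358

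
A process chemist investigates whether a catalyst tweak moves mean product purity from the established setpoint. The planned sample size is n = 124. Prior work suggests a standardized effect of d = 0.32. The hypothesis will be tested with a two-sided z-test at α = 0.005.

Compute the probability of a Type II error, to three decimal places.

Noncentrality parameter: δ = d·√n = 0.32 × √124 = 3.5634
Critical value for a two-sided test at α = 0.005: z_{α/2} = 2.807.
Power = Φ(δ − 2.807) + Φ(−δ − 2.807) = Φ(0.756) + Φ(-6.370) = 0.7753 + 0.0000 = 0.7753.
Type II error: β = 1 − power = 1 − 0.7753 = 0.2247.

β ≈ 0.225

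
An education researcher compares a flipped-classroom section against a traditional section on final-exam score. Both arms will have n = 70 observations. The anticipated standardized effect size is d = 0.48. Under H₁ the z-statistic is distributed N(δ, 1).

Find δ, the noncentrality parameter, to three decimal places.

δ ≈ 2.840

δ = d·√(n/2) = 0.48 × √(70/2) = 2.8397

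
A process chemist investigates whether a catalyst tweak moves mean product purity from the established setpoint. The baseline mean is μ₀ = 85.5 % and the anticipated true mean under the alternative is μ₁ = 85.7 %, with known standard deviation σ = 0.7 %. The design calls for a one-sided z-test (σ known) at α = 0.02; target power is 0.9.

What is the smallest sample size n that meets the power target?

Standardized effect: d = |μ₁ − μ₀| / σ = |85.7 − 85.5| / 0.7 = 0.2857
Set Φ(δ − 2.054) = 0.9; then δ − 2.054 = Φ⁻¹(0.9) = 1.282, giving δ = 3.335.
δ = d·√n ⇒ n = (δ/d)² = (3.335 / 0.2857)² = 136.27.
Rounding up, n = 137.

n = 137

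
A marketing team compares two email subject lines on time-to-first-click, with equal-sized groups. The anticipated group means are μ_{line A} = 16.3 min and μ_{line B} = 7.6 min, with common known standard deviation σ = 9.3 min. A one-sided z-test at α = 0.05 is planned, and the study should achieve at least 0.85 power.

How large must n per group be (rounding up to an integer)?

n = 17 per group

Standardized effect: d = |μ_{line A} − μ_{line B}| / σ = |16.3 − 7.6| / 9.3 = 0.9355
For power 0.85 need Φ(δ − z_{0.05}) = 0.85, so δ = z_{0.05} + z_{0.15} = 1.645 + 1.036 = 2.681.
δ = d·√(n/2) ⇒ n = 2(δ/d)² = 2 × (2.681 / 0.9355)² = 16.43.
Rounding up, n = 17 per group.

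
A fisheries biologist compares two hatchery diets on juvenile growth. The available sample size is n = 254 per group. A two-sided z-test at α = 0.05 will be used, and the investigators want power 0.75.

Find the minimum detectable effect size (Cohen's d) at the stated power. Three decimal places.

d ≈ 0.234

Need Φ(δ − 1.960) = 0.75, so δ = 1.960 + 0.674 = 2.634.
(The second rejection-region term Φ(−δ − z_{α/2}) is negligible and dropped.)
δ = d·√(n/2) ⇒ d = δ/√(n/2) = 2.634/√(254/2) = 0.2338.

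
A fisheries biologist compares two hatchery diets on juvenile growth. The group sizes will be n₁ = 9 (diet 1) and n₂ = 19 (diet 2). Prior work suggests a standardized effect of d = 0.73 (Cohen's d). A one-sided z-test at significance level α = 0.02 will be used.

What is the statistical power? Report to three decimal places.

Noncentrality parameter: δ = d / √(1/n₁ + 1/n₂) = 0.73 / √(1/9 + 1/19) = 1.8040
One-sided α = 0.02 → critical value z_{0.02} = 2.054.
Power = Φ(δ − 2.054) = Φ(-0.250) = 0.4014.

Power ≈ 0.401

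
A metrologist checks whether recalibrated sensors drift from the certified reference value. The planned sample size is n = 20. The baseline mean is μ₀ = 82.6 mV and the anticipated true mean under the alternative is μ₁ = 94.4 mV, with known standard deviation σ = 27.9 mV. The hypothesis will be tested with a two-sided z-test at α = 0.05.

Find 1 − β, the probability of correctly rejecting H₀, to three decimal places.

Standardized effect: d = |μ₁ − μ₀| / σ = |94.4 − 82.6| / 27.9 = 0.4229
Noncentrality parameter: δ = d·√n = 0.4229 × √20 = 1.8914
Two-sided α = 0.05 → critical value z_{0.025} = 1.960.
Power = Φ(δ − 1.960) + Φ(−δ − 1.960) = Φ(-0.069) + Φ(-3.851) = 0.4727 + 0.0001 = 0.4727.

Power ≈ 0.473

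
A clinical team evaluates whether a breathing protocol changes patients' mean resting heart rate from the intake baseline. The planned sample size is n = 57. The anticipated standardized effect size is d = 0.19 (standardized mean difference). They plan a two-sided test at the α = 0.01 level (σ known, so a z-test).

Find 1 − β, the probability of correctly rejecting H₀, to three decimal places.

Power ≈ 0.127

Noncentrality parameter: δ = d·√n = 0.19 × √57 = 1.4345
Critical value for a two-sided test at α = 0.01: z_{α/2} = 2.576.
Power = Φ(δ − 2.576) + Φ(−δ − 2.576) = Φ(-1.141) + Φ(-4.010) = 0.1269 + 0.0000 = 0.1269.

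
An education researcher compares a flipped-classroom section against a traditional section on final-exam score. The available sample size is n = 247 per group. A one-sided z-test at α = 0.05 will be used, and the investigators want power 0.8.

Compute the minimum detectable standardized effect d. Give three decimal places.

d ≈ 0.224

Need Φ(δ − 1.645) = 0.8, so δ = 1.645 + 0.842 = 2.486.
δ = d·√(n/2) ⇒ d = δ/√(n/2) = 2.486/√(247/2) = 0.2237.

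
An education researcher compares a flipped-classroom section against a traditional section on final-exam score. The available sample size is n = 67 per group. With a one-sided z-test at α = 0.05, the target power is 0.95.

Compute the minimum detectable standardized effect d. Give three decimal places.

Required noncentrality: δ = z_{0.05} + z_{0.05} = 1.645 + 1.645 = 3.290.
δ = d·√(n/2) ⇒ d = δ/√(n/2) = 3.290/√(67/2) = 0.5684.

d ≈ 0.568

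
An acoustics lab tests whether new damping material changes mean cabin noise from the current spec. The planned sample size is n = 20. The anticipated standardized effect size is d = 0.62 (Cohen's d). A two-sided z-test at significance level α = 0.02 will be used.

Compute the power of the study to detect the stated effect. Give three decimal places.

Noncentrality parameter: δ = d·√n = 0.62 × √20 = 2.7727
Two-sided α = 0.02 → critical value z_{0.01} = 2.326.
Power = Φ(δ − 2.326) + Φ(−δ − 2.326) = Φ(0.446) + Φ(-5.099) = 0.6723 + 0.0000 = 0.6723.

Power ≈ 0.672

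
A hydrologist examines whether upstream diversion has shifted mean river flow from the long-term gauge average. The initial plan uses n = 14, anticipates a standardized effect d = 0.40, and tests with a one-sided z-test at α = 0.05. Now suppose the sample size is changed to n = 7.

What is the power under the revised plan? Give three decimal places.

Power ≈ 0.279

With n = 7: δ = d·√n = 0.40 × √7 = 1.0583. Critical value z_{0.05} = 1.645.
Revised power = P(Z > 1.645 − δ) = Φ(-0.587) = 0.2788.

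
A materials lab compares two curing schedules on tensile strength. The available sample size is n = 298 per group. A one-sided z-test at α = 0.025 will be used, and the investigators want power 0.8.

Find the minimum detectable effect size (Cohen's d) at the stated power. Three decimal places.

Need Φ(δ − 1.960) = 0.8, so δ = 1.960 + 0.842 = 2.802.
δ = d·√(n/2) ⇒ d = δ/√(n/2) = 2.802/√(298/2) = 0.2295.

d ≈ 0.230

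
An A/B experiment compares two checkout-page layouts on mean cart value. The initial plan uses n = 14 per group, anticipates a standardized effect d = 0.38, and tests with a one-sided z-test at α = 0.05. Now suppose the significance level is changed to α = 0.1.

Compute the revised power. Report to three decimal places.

Power ≈ 0.391

δ = d·√(n/2) = 0.38 × √(14/2) = 1.0054 (unchanged). New critical value: z_{0.1} = 1.282.
Revised power = P(Z > 1.282 − δ) = Φ(-0.276) = 0.3912.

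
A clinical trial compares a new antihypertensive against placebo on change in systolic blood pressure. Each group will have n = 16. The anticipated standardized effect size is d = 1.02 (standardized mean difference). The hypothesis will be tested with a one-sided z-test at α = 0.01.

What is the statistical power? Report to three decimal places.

Power ≈ 0.712

Noncentrality parameter: δ = d·√(n/2) = 1.02 × √(16/2) = 2.8850
Critical value for a one-sided test at α = 0.01: z_α = 2.326.
Power = P(Z > 2.326 − δ) = Φ(0.559) = 0.7118.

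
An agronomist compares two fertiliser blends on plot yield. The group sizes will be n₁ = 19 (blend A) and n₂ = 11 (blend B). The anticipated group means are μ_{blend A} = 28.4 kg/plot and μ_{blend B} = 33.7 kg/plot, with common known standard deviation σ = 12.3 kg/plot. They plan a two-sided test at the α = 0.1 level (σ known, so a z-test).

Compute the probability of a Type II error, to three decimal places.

β ≈ 0.691

Standardized effect: d = |μ_{blend A} − μ_{blend B}| / σ = |28.4 − 33.7| / 12.3 = 0.4309
Noncentrality parameter: δ = d / √(1/n₁ + 1/n₂) = 0.4309 / √(1/19 + 1/11) = 1.1373
Critical value for a two-sided test at α = 0.1: z_{α/2} = 1.645.
Power = Φ(δ − 1.645) + Φ(−δ − 1.645) = Φ(-0.508) + Φ(-2.782) = 0.3059 + 0.0027 = 0.3086.
Type II error: β = 1 − power = 1 − 0.3086 = 0.6914.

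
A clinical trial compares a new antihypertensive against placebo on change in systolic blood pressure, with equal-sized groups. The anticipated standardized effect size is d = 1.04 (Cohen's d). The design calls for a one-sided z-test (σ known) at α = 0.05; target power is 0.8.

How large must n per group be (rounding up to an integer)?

n = 12 per group

Set Φ(δ − 1.645) = 0.8; then δ − 1.645 = Φ⁻¹(0.8) = 0.842, giving δ = 2.486.
δ = d·√(n/2) ⇒ n = 2(δ/d)² = 2 × (2.486 / 1.04)² = 11.43.
Rounding up, n = 12 per group.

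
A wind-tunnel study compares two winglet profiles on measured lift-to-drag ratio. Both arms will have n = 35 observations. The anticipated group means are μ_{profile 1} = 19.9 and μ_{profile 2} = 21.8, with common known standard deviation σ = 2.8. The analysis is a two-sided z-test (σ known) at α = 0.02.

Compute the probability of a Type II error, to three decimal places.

Standardized effect: d = |μ_{profile 1} − μ_{profile 2}| / σ = |19.9 − 21.8| / 2.8 = 0.6786
Noncentrality parameter: δ = d·√(n/2) = 0.6786 × √(35/2) = 2.8387
Two-sided α = 0.02 → critical value z_{0.01} = 2.326.
Power = Φ(δ − 2.326) + Φ(−δ − 2.326) = Φ(0.512) + Φ(-5.165) = 0.6958 + 0.0000 = 0.6958.
Type II error: β = 1 − power = 1 − 0.6958 = 0.3042.

β ≈ 0.304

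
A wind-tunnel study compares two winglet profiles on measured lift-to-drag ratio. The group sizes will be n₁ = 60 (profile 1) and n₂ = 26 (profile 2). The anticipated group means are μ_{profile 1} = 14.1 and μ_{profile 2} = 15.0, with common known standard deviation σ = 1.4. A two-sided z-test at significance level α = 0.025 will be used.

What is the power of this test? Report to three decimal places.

Standardized effect: d = |μ_{profile 1} − μ_{profile 2}| / σ = |14.1 − 15.0| / 1.4 = 0.6429
Noncentrality parameter: δ = d / √(1/n₁ + 1/n₂) = 0.6429 / √(1/60 + 1/26) = 2.7380
Critical value for a two-sided test at α = 0.025: z_{α/2} = 2.241.
Power = Φ(δ − 2.241) + Φ(−δ − 2.241) = Φ(0.497) + Φ(-4.979) = 0.6903 + 0.0000 = 0.6903.

Power ≈ 0.690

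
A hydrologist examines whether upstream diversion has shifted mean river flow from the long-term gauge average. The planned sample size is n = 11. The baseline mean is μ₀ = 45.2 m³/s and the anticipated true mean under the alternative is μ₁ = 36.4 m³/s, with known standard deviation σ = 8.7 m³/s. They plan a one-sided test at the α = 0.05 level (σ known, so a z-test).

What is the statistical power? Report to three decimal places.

Power ≈ 0.956

Standardized effect: d = |μ₁ − μ₀| / σ = |36.4 − 45.2| / 8.7 = 1.0115
Noncentrality parameter: δ = d·√n = 1.0115 × √11 = 3.3547
One-sided α = 0.05 → critical value z_{0.05} = 1.645.
Power = Φ(δ − 1.645) = Φ(1.710) = 0.9564.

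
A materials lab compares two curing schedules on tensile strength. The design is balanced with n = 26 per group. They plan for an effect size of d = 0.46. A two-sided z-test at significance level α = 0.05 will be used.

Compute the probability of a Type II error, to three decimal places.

Noncentrality parameter: δ = d·√(n/2) = 0.46 × √(26/2) = 1.6586
Two-sided α = 0.05 → critical value z_{0.025} = 1.960.
Power = Φ(δ − 1.960) + Φ(−δ − 1.960) = Φ(-0.301) + Φ(-3.619) = 0.3816 + 0.0001 = 0.3817.
Type II error: β = 1 − power = 1 − 0.3817 = 0.6183.

β ≈ 0.618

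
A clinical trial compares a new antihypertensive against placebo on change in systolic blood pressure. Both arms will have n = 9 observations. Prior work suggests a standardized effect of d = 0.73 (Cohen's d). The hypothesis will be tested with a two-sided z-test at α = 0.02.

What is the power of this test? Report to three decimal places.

Noncentrality parameter: δ = d·√(n/2) = 0.73 × √(9/2) = 1.5486
Critical value for a two-sided test at α = 0.02: z_{α/2} = 2.326.
Power = Φ(δ − 2.326) + Φ(−δ − 2.326) = Φ(-0.778) + Φ(-3.875) = 0.2183 + 0.0001 = 0.2184.

Power ≈ 0.218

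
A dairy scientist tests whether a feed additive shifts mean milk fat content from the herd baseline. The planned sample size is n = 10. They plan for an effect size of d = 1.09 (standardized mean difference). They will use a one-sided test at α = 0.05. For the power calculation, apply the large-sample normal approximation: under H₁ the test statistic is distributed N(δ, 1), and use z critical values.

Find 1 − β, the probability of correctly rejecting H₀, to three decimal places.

Noncentrality parameter: δ = d·√n = 1.09 × √10 = 3.4469
One-sided α = 0.05 → critical value z_{0.05} = 1.645.
Power = P(Z > 1.645 − δ) = Φ(1.802) = 0.9642.

Power ≈ 0.964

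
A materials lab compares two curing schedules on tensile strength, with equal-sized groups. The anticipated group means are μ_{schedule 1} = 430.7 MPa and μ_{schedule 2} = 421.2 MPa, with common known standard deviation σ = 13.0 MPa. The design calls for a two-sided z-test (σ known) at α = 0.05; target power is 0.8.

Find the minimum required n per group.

n = 30 per group

Standardized effect: d = |μ_{schedule 1} − μ_{schedule 2}| / σ = |430.7 − 421.2| / 13.0 = 0.7308
For power 0.8 need Φ(δ − z_{0.025}) = 0.8, so δ = z_{0.025} + z_{0.20} = 1.960 + 0.842 = 2.802.
(For δ > 0 the lower-tail rejection region contributes negligibly to power, so the one-term inversion is standard.)
δ = d·√(n/2) ⇒ n = 2(δ/d)² = 2 × (2.802 / 0.7308)² = 29.40.
Rounding up, n = 30 per group.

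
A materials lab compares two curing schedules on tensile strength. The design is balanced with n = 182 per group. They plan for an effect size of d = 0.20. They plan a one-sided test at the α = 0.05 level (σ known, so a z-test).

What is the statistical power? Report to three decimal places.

Power ≈ 0.604

Noncentrality parameter: λ = d·√(n/2) = 0.20 × √(182/2) = 1.9079
One-sided α = 0.05 → critical value z_{0.05} = 1.645.
Power = Φ(λ − 1.645) = Φ(0.263) = 0.6037.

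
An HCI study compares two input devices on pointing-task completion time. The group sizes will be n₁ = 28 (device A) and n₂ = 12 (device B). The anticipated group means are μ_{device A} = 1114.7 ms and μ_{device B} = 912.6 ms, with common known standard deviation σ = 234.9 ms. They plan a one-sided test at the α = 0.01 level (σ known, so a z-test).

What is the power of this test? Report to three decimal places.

Standardized effect: d = |μ_{device A} − μ_{device B}| / σ = |1114.7 − 912.6| / 234.9 = 0.8604
Noncentrality parameter: δ = d / √(1/n₁ + 1/n₂) = 0.8604 / √(1/28 + 1/12) = 2.4936
Critical value for a one-sided test at α = 0.01: z_α = 2.326.
Power = P(Z > 2.326 − δ) = Φ(0.167) = 0.5664.

Power ≈ 0.566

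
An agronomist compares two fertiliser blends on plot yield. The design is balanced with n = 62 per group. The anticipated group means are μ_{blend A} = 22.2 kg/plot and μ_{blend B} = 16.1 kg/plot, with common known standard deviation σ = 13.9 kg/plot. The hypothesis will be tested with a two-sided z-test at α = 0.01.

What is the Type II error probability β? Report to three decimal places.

β ≈ 0.553

Standardized effect: d = |μ_{blend A} − μ_{blend B}| / σ = |22.2 − 16.1| / 13.9 = 0.4388
Noncentrality parameter: δ = d·√(n/2) = 0.4388 × √(62/2) = 2.4434
Two-sided α = 0.01 → critical value z_{0.005} = 2.576.
Power = Φ(δ − 2.576) + Φ(−δ − 2.576) = Φ(-0.132) + Φ(-5.019) = 0.4473 + 0.0000 = 0.4473.
Type II error: β = 1 − power = 1 − 0.4473 = 0.5527.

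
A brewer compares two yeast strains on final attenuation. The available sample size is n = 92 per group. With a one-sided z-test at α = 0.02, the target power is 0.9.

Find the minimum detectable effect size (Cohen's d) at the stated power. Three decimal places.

Required noncentrality: δ = z_{0.02} + z_{0.10} = 2.054 + 1.282 = 3.335.
δ = d·√(n/2) ⇒ d = δ/√(n/2) = 3.335/√(92/2) = 0.4918.

d ≈ 0.492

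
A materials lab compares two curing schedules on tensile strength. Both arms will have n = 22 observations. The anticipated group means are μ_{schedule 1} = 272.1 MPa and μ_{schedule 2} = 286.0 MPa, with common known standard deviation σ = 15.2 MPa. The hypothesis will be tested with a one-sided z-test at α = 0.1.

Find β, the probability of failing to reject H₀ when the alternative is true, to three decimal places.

β ≈ 0.040

Standardized effect: d = |μ_{schedule 1} − μ_{schedule 2}| / σ = |272.1 − 286.0| / 15.2 = 0.9145
Noncentrality parameter: δ = d·√(n/2) = 0.9145 × √(22/2) = 3.0330
One-sided α = 0.1 → critical value z_{0.1} = 1.282.
Power = Φ(δ − 1.282) = Φ(1.751) = 0.9601.
Type II error: β = 1 − power = 1 − 0.9601 = 0.0399.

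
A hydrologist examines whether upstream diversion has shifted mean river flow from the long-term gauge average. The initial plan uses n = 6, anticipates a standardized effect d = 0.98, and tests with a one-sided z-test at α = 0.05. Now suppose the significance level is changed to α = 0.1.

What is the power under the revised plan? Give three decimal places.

δ = d·√n = 0.98 × √6 = 2.4005 (unchanged). New critical value: z_{0.1} = 1.282.
Revised power = Φ(δ − 1.282) = Φ(1.119) = 0.8684.

Power ≈ 0.868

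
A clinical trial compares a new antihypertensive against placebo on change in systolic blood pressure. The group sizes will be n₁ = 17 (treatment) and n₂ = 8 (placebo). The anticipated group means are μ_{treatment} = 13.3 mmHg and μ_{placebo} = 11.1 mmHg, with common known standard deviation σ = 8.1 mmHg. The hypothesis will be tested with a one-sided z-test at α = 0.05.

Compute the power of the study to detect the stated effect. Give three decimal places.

Standardized effect: d = |μ_{treatment} − μ_{placebo}| / σ = |13.3 − 11.1| / 8.1 = 0.2716
Noncentrality parameter: δ = d / √(1/n₁ + 1/n₂) = 0.2716 / √(1/17 + 1/8) = 0.6335
One-sided α = 0.05 → critical value z_{0.05} = 1.645.
Power = P(Z > 1.645 − δ) = Φ(-1.011) = 0.1559.

Power ≈ 0.156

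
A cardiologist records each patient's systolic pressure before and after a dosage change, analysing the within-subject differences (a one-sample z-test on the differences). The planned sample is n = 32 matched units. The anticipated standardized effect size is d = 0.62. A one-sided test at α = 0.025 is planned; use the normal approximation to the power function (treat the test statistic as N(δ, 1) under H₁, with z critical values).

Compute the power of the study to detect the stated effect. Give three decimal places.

Power ≈ 0.939

Noncentrality parameter: δ = d·√n = 0.62 × √32 = 3.5072
Critical value for a one-sided test at α = 0.025: z_α = 1.960.
Power = P(Z > 1.960 − δ) = Φ(1.547) = 0.9391.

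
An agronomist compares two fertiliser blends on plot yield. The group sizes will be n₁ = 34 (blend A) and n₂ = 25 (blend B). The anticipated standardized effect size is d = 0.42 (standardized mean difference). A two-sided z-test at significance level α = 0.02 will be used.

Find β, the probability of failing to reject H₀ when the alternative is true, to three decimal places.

Noncentrality parameter: δ = d / √(1/n₁ + 1/n₂) = 0.42 / √(1/34 + 1/25) = 1.5942
Critical value for a two-sided test at α = 0.02: z_{α/2} = 2.326.
Power = Φ(δ − 2.326) + Φ(−δ − 2.326) = Φ(-0.732) + Φ(-3.921) = 0.2320 + 0.0000 = 0.2321.
Type II error: β = 1 − power = 1 − 0.2321 = 0.7679.

β ≈ 0.768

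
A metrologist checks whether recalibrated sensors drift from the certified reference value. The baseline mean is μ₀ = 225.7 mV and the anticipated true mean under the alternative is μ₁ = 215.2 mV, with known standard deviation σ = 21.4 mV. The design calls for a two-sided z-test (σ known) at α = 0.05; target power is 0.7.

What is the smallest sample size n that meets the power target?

Standardized effect: d = |μ₁ − μ₀| / σ = |215.2 − 225.7| / 21.4 = 0.4907
For power 0.7 need Φ(δ − z_{0.025}) = 0.7, so δ = z_{0.025} + z_{0.30} = 1.960 + 0.524 = 2.484.
(For δ > 0 the lower-tail rejection region contributes negligibly to power, so the one-term inversion is standard.)
δ = d·√n ⇒ n = (δ/d)² = (2.484 / 0.4907)² = 25.64.
Round up to the next whole unit.

n = 26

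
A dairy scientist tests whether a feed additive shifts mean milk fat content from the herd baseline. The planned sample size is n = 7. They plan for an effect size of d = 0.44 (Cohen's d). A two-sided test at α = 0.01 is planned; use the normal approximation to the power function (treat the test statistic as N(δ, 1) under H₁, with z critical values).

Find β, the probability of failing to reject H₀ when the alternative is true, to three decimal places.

Noncentrality parameter: δ = d·√n = 0.44 × √7 = 1.1641
Critical value for a two-sided test at α = 0.01: z_{α/2} = 2.576.
Power = Φ(δ − 2.576) + Φ(−δ − 2.576) = Φ(-1.412) + Φ(-3.740) = 0.0790 + 0.0001 = 0.0791.
Type II error: β = 1 − power = 1 − 0.0791 = 0.9209.

β ≈ 0.921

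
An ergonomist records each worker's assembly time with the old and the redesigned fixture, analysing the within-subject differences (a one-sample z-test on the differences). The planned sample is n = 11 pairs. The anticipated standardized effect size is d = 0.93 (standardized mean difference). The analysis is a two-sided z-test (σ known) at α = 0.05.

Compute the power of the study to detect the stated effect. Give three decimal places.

Noncentrality parameter: λ = d·√n = 0.93 × √11 = 3.0845
Critical value for a two-sided test at α = 0.05: z_{α/2} = 1.960.
Power = Φ(λ − 1.960) + Φ(−λ − 1.960) = Φ(1.124) + Φ(-5.044) = 0.8696 + 0.0000 = 0.8696.

Power ≈ 0.870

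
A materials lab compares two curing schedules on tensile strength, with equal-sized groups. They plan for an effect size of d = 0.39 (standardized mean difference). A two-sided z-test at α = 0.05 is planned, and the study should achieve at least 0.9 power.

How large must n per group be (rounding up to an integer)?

n = 139 per group

For power 0.9 need Φ(δ − z_{0.025}) = 0.9, so δ = z_{0.025} + z_{0.10} = 1.960 + 1.282 = 3.242.
(For δ > 0 the lower-tail rejection region contributes negligibly to power, so the one-term inversion is standard.)
δ = d·√(n/2) ⇒ n = 2(δ/d)² = 2 × (3.242 / 0.39)² = 138.16.
Rounding up, n = 139 per group.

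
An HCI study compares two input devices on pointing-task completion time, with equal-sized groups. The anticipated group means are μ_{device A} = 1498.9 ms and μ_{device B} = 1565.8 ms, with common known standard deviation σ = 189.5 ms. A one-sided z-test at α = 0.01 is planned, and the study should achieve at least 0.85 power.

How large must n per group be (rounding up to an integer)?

Standardized effect: d = |μ_{device A} − μ_{device B}| / σ = |1498.9 − 1565.8| / 189.5 = 0.3530
Set Φ(δ − 2.326) = 0.85; then δ − 2.326 = Φ⁻¹(0.85) = 1.036, giving δ = 3.363.
δ = d·√(n/2) ⇒ n = 2(δ/d)² = 2 × (3.363 / 0.3530)² = 181.47.
Round up to the next whole unit.

n = 182 per group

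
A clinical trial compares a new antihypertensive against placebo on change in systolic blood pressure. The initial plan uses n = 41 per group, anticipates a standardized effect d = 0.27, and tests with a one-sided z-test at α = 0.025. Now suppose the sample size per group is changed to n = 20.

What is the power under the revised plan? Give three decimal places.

Power ≈ 0.134

With n = 20 per group: δ = d·√(n/2) = 0.27 × √(20/2) = 0.8538. Critical value z_{0.025} = 1.960.
Revised power = P(Z > 1.960 − δ) = Φ(-1.106) = 0.1343.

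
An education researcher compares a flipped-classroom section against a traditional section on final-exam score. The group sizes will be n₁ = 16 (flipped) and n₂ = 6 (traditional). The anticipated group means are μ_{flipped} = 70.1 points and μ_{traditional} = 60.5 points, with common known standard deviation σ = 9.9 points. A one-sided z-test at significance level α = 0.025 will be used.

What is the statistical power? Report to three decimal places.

Standardized effect: d = |μ_{flipped} − μ_{traditional}| / σ = |70.1 − 60.5| / 9.9 = 0.9697
Noncentrality parameter: δ = d / √(1/n₁ + 1/n₂) = 0.9697 / √(1/16 + 1/6) = 2.0256
Critical value for a one-sided test at α = 0.025: z_α = 1.960.
Power = P(Z > 1.960 − δ) = Φ(0.066) = 0.5262.

Power ≈ 0.526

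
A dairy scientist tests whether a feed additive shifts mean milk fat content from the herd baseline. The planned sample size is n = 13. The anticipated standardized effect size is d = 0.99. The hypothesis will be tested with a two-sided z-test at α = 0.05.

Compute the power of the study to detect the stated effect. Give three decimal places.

Noncentrality parameter: δ = d·√n = 0.99 × √13 = 3.5695
Critical value for a two-sided test at α = 0.05: z_{α/2} = 1.960.
Power = Φ(δ − 1.960) + Φ(−δ − 1.960) = Φ(1.610) + Φ(-5.529) = 0.9462 + 0.0000 = 0.9462.

Power ≈ 0.946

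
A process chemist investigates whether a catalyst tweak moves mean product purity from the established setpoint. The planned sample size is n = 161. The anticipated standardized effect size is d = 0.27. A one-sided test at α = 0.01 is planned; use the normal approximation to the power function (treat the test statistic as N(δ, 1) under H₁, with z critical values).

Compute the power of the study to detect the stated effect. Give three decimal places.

Noncentrality parameter: δ = d·√n = 0.27 × √161 = 3.4259
Critical value for a one-sided test at α = 0.01: z_α = 2.326.
Power = Φ(δ − 2.326) = Φ(1.100) = 0.8642.

Power ≈ 0.864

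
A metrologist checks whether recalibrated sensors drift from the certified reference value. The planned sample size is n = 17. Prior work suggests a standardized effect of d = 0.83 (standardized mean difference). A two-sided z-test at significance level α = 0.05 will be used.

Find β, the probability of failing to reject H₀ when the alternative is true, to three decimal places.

Noncentrality parameter: δ = d·√n = 0.83 × √17 = 3.4222
Critical value for a two-sided test at α = 0.05: z_{α/2} = 1.960.
Power = Φ(δ − 1.960) + Φ(−δ − 1.960) = Φ(1.462) + Φ(-5.382) = 0.9282 + 0.0000 = 0.9282.
Type II error: β = 1 − power = 1 − 0.9282 = 0.0718.

β ≈ 0.072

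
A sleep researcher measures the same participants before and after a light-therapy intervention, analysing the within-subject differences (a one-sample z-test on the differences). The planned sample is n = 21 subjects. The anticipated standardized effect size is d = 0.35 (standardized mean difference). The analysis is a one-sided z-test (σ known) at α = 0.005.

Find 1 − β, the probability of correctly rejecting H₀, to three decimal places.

Power ≈ 0.166

Noncentrality parameter: δ = d·√n = 0.35 × √21 = 1.6039
Critical value for a one-sided test at α = 0.005: z_α = 2.576.
Power = P(Z > 2.576 − δ) = Φ(-0.972) = 0.1655.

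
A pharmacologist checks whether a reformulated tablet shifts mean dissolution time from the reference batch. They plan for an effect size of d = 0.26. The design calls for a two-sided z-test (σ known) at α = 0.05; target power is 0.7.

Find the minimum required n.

Set Φ(δ − 1.960) = 0.7; then δ − 1.960 = Φ⁻¹(0.7) = 0.524, giving δ = 2.484.
(For δ > 0 the lower-tail rejection region contributes negligibly to power, so the one-term inversion is standard.)
δ = d·√n ⇒ n = (δ/d)² = (2.484 / 0.26)² = 91.30.
Round up to the next whole unit.

n = 92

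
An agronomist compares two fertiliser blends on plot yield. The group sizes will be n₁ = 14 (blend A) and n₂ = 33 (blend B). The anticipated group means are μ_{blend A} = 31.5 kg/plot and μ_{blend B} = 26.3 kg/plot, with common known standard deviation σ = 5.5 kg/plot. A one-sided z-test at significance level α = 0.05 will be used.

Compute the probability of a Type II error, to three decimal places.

Standardized effect: d = |μ_{blend A} − μ_{blend B}| / σ = |31.5 − 26.3| / 5.5 = 0.9455
Noncentrality parameter: δ = d / √(1/n₁ + 1/n₂) = 0.9455 / √(1/14 + 1/33) = 2.9642
One-sided α = 0.05 → critical value z_{0.05} = 1.645.
Power = P(Z > 1.645 − δ) = Φ(1.319) = 0.9065.
Type II error: β = 1 − power = 1 − 0.9065 = 0.0935.

β ≈ 0.094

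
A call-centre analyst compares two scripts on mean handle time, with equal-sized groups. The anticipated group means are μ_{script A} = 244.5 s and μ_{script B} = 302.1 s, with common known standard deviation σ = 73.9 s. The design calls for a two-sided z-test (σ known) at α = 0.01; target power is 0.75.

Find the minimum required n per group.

Standardized effect: d = |μ_{script A} − μ_{script B}| / σ = |244.5 − 302.1| / 73.9 = 0.7794
Set Φ(δ − 2.576) = 0.75; then δ − 2.576 = Φ⁻¹(0.75) = 0.674, giving δ = 3.250.
(Ignoring the negligible lower-tail rejection probability gives the usual closed-form inversion.)
δ = d·√(n/2) ⇒ n = 2(δ/d)² = 2 × (3.250 / 0.7794)² = 34.78.
Rounding up, n = 35 per group.

n = 35 per group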